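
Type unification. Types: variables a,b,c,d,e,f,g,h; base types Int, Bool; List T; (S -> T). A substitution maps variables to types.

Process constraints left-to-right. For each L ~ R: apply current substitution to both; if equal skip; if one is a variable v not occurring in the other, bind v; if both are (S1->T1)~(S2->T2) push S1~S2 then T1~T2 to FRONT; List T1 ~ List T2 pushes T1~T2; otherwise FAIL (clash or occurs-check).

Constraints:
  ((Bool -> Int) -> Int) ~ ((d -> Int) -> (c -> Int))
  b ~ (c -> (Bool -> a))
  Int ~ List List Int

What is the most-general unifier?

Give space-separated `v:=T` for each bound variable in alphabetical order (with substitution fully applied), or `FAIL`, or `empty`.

Answer: FAIL

Derivation:
step 1: unify ((Bool -> Int) -> Int) ~ ((d -> Int) -> (c -> Int))  [subst: {-} | 2 pending]
  -> decompose arrow: push (Bool -> Int)~(d -> Int), Int~(c -> Int)
step 2: unify (Bool -> Int) ~ (d -> Int)  [subst: {-} | 3 pending]
  -> decompose arrow: push Bool~d, Int~Int
step 3: unify Bool ~ d  [subst: {-} | 4 pending]
  bind d := Bool
step 4: unify Int ~ Int  [subst: {d:=Bool} | 3 pending]
  -> identical, skip
step 5: unify Int ~ (c -> Int)  [subst: {d:=Bool} | 2 pending]
  clash: Int vs (c -> Int)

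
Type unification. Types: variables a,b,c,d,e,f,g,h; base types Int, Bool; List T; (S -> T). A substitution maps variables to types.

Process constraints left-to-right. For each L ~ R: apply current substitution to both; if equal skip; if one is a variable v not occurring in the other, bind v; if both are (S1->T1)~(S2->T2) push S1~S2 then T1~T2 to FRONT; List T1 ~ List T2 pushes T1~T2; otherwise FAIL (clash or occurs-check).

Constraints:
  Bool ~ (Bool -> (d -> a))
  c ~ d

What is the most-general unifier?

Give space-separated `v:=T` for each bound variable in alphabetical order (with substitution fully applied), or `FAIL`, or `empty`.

Answer: FAIL

Derivation:
step 1: unify Bool ~ (Bool -> (d -> a))  [subst: {-} | 1 pending]
  clash: Bool vs (Bool -> (d -> a))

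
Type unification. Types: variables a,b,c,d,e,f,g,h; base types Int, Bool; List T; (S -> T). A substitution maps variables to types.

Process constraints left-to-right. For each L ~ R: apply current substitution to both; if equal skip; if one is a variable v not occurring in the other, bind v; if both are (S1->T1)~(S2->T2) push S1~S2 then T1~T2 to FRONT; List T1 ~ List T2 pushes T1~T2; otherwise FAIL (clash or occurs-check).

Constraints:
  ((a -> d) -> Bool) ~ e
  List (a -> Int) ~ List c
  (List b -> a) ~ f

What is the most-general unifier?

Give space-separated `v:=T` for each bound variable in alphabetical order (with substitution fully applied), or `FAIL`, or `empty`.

step 1: unify ((a -> d) -> Bool) ~ e  [subst: {-} | 2 pending]
  bind e := ((a -> d) -> Bool)
step 2: unify List (a -> Int) ~ List c  [subst: {e:=((a -> d) -> Bool)} | 1 pending]
  -> decompose List: push (a -> Int)~c
step 3: unify (a -> Int) ~ c  [subst: {e:=((a -> d) -> Bool)} | 1 pending]
  bind c := (a -> Int)
step 4: unify (List b -> a) ~ f  [subst: {e:=((a -> d) -> Bool), c:=(a -> Int)} | 0 pending]
  bind f := (List b -> a)

Answer: c:=(a -> Int) e:=((a -> d) -> Bool) f:=(List b -> a)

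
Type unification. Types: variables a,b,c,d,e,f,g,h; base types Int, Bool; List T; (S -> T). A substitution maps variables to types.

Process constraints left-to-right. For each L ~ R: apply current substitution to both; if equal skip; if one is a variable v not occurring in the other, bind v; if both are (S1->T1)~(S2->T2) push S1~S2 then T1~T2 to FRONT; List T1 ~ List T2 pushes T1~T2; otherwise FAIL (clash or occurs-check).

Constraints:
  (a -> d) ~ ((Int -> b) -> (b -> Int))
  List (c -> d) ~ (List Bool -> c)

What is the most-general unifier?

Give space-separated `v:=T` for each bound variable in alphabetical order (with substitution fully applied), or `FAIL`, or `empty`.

Answer: FAIL

Derivation:
step 1: unify (a -> d) ~ ((Int -> b) -> (b -> Int))  [subst: {-} | 1 pending]
  -> decompose arrow: push a~(Int -> b), d~(b -> Int)
step 2: unify a ~ (Int -> b)  [subst: {-} | 2 pending]
  bind a := (Int -> b)
step 3: unify d ~ (b -> Int)  [subst: {a:=(Int -> b)} | 1 pending]
  bind d := (b -> Int)
step 4: unify List (c -> (b -> Int)) ~ (List Bool -> c)  [subst: {a:=(Int -> b), d:=(b -> Int)} | 0 pending]
  clash: List (c -> (b -> Int)) vs (List Bool -> c)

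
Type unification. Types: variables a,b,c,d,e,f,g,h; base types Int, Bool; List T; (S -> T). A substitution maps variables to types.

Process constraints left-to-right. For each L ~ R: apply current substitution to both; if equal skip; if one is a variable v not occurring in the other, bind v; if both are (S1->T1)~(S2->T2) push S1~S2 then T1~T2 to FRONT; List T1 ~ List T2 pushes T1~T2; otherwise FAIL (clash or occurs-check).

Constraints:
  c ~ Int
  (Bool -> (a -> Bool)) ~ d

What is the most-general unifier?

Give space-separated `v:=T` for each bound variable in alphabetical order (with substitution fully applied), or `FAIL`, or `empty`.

Answer: c:=Int d:=(Bool -> (a -> Bool))

Derivation:
step 1: unify c ~ Int  [subst: {-} | 1 pending]
  bind c := Int
step 2: unify (Bool -> (a -> Bool)) ~ d  [subst: {c:=Int} | 0 pending]
  bind d := (Bool -> (a -> Bool))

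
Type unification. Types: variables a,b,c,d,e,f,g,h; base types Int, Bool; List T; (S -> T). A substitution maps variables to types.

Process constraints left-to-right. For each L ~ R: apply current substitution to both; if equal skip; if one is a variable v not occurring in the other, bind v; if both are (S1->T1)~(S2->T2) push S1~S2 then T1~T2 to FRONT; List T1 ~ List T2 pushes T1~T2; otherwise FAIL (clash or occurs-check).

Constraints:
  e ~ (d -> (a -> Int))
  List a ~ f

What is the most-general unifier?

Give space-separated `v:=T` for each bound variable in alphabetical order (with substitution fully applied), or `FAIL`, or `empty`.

Answer: e:=(d -> (a -> Int)) f:=List a

Derivation:
step 1: unify e ~ (d -> (a -> Int))  [subst: {-} | 1 pending]
  bind e := (d -> (a -> Int))
step 2: unify List a ~ f  [subst: {e:=(d -> (a -> Int))} | 0 pending]
  bind f := List a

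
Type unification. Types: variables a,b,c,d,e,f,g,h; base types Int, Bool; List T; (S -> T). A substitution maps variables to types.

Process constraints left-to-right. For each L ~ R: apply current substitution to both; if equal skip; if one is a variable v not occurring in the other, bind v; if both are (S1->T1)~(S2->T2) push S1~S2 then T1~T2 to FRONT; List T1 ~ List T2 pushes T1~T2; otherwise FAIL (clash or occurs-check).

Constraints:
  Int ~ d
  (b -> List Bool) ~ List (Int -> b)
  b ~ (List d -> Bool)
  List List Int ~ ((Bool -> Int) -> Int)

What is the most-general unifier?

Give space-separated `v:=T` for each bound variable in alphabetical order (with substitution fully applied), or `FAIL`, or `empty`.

Answer: FAIL

Derivation:
step 1: unify Int ~ d  [subst: {-} | 3 pending]
  bind d := Int
step 2: unify (b -> List Bool) ~ List (Int -> b)  [subst: {d:=Int} | 2 pending]
  clash: (b -> List Bool) vs List (Int -> b)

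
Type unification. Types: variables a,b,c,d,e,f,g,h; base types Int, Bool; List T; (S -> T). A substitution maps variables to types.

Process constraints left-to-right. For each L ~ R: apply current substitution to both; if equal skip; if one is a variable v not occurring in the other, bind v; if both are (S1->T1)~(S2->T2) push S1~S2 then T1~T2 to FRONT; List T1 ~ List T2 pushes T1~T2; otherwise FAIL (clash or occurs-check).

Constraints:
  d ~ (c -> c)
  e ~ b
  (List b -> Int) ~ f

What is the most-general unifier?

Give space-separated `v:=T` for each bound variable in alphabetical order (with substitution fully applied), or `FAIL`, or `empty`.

Answer: d:=(c -> c) e:=b f:=(List b -> Int)

Derivation:
step 1: unify d ~ (c -> c)  [subst: {-} | 2 pending]
  bind d := (c -> c)
step 2: unify e ~ b  [subst: {d:=(c -> c)} | 1 pending]
  bind e := b
step 3: unify (List b -> Int) ~ f  [subst: {d:=(c -> c), e:=b} | 0 pending]
  bind f := (List b -> Int)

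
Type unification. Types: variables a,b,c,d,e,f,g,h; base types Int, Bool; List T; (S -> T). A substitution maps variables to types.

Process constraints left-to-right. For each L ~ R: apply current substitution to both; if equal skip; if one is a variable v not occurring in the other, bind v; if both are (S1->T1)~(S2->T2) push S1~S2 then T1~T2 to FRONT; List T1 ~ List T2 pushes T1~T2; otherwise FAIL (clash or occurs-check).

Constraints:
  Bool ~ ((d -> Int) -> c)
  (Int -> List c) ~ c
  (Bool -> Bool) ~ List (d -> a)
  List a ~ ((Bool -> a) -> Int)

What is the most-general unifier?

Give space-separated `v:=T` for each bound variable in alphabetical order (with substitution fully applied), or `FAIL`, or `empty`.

step 1: unify Bool ~ ((d -> Int) -> c)  [subst: {-} | 3 pending]
  clash: Bool vs ((d -> Int) -> c)

Answer: FAIL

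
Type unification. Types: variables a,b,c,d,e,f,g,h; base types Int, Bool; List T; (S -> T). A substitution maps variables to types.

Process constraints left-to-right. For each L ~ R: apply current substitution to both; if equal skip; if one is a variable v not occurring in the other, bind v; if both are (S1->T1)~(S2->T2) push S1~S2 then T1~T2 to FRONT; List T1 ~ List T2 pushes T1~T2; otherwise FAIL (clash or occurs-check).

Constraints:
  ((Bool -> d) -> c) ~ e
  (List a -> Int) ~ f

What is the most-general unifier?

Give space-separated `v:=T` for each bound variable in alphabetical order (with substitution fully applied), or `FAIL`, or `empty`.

Answer: e:=((Bool -> d) -> c) f:=(List a -> Int)

Derivation:
step 1: unify ((Bool -> d) -> c) ~ e  [subst: {-} | 1 pending]
  bind e := ((Bool -> d) -> c)
step 2: unify (List a -> Int) ~ f  [subst: {e:=((Bool -> d) -> c)} | 0 pending]
  bind f := (List a -> Int)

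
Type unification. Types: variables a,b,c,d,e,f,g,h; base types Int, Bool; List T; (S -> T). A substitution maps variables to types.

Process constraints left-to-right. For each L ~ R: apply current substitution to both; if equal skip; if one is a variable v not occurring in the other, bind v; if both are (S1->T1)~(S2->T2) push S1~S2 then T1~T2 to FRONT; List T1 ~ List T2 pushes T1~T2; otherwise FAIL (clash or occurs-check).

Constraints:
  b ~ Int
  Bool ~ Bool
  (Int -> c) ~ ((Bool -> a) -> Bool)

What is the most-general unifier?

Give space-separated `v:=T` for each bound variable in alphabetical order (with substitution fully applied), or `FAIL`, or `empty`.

Answer: FAIL

Derivation:
step 1: unify b ~ Int  [subst: {-} | 2 pending]
  bind b := Int
step 2: unify Bool ~ Bool  [subst: {b:=Int} | 1 pending]
  -> identical, skip
step 3: unify (Int -> c) ~ ((Bool -> a) -> Bool)  [subst: {b:=Int} | 0 pending]
  -> decompose arrow: push Int~(Bool -> a), c~Bool
step 4: unify Int ~ (Bool -> a)  [subst: {b:=Int} | 1 pending]
  clash: Int vs (Bool -> a)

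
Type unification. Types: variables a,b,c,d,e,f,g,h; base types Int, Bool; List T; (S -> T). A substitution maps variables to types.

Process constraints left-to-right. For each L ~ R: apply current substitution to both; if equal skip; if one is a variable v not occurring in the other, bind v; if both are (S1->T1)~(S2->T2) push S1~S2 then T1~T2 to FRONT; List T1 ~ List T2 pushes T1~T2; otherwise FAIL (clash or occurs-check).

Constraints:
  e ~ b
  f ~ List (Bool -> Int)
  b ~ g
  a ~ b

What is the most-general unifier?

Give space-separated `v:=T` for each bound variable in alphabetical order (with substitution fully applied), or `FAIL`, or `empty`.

step 1: unify e ~ b  [subst: {-} | 3 pending]
  bind e := b
step 2: unify f ~ List (Bool -> Int)  [subst: {e:=b} | 2 pending]
  bind f := List (Bool -> Int)
step 3: unify b ~ g  [subst: {e:=b, f:=List (Bool -> Int)} | 1 pending]
  bind b := g
step 4: unify a ~ g  [subst: {e:=b, f:=List (Bool -> Int), b:=g} | 0 pending]
  bind a := g

Answer: a:=g b:=g e:=g f:=List (Bool -> Int)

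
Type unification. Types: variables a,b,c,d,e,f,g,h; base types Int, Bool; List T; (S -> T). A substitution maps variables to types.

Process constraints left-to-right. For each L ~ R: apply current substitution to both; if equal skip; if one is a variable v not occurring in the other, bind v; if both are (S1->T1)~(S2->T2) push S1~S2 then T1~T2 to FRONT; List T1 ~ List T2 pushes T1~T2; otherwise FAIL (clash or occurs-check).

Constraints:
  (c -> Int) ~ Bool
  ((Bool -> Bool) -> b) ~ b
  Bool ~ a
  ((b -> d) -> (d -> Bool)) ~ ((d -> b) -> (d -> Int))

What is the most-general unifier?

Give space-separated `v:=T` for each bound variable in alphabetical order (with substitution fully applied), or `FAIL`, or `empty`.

step 1: unify (c -> Int) ~ Bool  [subst: {-} | 3 pending]
  clash: (c -> Int) vs Bool

Answer: FAIL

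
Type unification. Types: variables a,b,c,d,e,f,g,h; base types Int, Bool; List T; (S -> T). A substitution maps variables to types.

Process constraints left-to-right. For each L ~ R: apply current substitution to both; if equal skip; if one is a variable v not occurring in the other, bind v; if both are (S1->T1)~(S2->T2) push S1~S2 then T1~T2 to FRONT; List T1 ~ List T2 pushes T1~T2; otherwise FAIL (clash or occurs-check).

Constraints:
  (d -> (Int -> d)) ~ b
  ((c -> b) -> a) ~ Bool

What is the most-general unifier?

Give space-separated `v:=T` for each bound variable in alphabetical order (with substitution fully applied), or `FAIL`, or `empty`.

Answer: FAIL

Derivation:
step 1: unify (d -> (Int -> d)) ~ b  [subst: {-} | 1 pending]
  bind b := (d -> (Int -> d))
step 2: unify ((c -> (d -> (Int -> d))) -> a) ~ Bool  [subst: {b:=(d -> (Int -> d))} | 0 pending]
  clash: ((c -> (d -> (Int -> d))) -> a) vs Bool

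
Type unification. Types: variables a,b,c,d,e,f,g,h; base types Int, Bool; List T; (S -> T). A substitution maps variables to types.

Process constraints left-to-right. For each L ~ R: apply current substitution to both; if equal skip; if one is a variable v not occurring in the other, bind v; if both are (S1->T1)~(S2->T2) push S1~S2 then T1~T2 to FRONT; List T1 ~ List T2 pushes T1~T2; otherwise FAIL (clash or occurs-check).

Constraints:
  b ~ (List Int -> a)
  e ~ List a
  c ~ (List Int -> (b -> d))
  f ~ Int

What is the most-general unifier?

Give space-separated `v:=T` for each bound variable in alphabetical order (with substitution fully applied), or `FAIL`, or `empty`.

Answer: b:=(List Int -> a) c:=(List Int -> ((List Int -> a) -> d)) e:=List a f:=Int

Derivation:
step 1: unify b ~ (List Int -> a)  [subst: {-} | 3 pending]
  bind b := (List Int -> a)
step 2: unify e ~ List a  [subst: {b:=(List Int -> a)} | 2 pending]
  bind e := List a
step 3: unify c ~ (List Int -> ((List Int -> a) -> d))  [subst: {b:=(List Int -> a), e:=List a} | 1 pending]
  bind c := (List Int -> ((List Int -> a) -> d))
step 4: unify f ~ Int  [subst: {b:=(List Int -> a), e:=List a, c:=(List Int -> ((List Int -> a) -> d))} | 0 pending]
  bind f := Int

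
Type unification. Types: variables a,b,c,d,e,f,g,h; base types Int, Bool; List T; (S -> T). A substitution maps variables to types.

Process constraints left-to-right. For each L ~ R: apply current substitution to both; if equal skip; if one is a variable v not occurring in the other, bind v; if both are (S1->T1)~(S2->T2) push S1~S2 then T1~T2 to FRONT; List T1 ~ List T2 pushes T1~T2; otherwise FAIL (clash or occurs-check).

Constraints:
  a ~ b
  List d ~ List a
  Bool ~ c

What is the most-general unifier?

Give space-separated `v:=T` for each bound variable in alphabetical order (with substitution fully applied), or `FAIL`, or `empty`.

Answer: a:=b c:=Bool d:=b

Derivation:
step 1: unify a ~ b  [subst: {-} | 2 pending]
  bind a := b
step 2: unify List d ~ List b  [subst: {a:=b} | 1 pending]
  -> decompose List: push d~b
step 3: unify d ~ b  [subst: {a:=b} | 1 pending]
  bind d := b
step 4: unify Bool ~ c  [subst: {a:=b, d:=b} | 0 pending]
  bind c := Bool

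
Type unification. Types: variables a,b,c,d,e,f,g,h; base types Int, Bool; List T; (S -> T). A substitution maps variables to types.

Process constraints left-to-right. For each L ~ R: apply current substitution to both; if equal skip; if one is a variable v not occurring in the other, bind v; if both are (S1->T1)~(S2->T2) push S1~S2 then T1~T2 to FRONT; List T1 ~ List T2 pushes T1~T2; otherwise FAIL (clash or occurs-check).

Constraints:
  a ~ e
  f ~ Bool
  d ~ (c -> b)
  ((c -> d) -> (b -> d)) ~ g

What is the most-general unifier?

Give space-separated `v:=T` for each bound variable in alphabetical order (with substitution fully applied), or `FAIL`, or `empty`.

Answer: a:=e d:=(c -> b) f:=Bool g:=((c -> (c -> b)) -> (b -> (c -> b)))

Derivation:
step 1: unify a ~ e  [subst: {-} | 3 pending]
  bind a := e
step 2: unify f ~ Bool  [subst: {a:=e} | 2 pending]
  bind f := Bool
step 3: unify d ~ (c -> b)  [subst: {a:=e, f:=Bool} | 1 pending]
  bind d := (c -> b)
step 4: unify ((c -> (c -> b)) -> (b -> (c -> b))) ~ g  [subst: {a:=e, f:=Bool, d:=(c -> b)} | 0 pending]
  bind g := ((c -> (c -> b)) -> (b -> (c -> b)))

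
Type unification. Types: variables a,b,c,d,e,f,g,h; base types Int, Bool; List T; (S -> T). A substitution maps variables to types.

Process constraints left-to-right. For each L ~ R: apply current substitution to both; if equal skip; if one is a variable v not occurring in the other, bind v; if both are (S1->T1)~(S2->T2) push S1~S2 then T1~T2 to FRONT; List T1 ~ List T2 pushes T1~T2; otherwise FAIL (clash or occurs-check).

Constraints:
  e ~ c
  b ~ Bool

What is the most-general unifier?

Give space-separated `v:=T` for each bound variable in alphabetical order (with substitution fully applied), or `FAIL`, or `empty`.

step 1: unify e ~ c  [subst: {-} | 1 pending]
  bind e := c
step 2: unify b ~ Bool  [subst: {e:=c} | 0 pending]
  bind b := Bool

Answer: b:=Bool e:=c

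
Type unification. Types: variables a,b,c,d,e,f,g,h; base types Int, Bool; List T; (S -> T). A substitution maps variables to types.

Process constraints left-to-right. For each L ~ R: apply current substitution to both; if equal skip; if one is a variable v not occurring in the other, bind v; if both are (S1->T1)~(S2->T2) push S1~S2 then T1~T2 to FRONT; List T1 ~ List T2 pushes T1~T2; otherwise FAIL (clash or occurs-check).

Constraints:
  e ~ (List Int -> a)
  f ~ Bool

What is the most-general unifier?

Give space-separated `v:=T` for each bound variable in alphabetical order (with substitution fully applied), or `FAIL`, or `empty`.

Answer: e:=(List Int -> a) f:=Bool

Derivation:
step 1: unify e ~ (List Int -> a)  [subst: {-} | 1 pending]
  bind e := (List Int -> a)
step 2: unify f ~ Bool  [subst: {e:=(List Int -> a)} | 0 pending]
  bind f := Bool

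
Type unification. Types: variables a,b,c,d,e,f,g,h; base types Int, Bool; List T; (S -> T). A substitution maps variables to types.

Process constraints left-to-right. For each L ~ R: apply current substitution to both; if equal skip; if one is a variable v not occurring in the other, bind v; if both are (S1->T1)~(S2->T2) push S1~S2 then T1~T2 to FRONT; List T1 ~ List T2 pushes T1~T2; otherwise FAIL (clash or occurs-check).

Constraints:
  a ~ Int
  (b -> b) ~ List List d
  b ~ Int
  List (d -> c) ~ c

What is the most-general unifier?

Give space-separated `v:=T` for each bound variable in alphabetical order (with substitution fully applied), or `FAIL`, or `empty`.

step 1: unify a ~ Int  [subst: {-} | 3 pending]
  bind a := Int
step 2: unify (b -> b) ~ List List d  [subst: {a:=Int} | 2 pending]
  clash: (b -> b) vs List List d

Answer: FAIL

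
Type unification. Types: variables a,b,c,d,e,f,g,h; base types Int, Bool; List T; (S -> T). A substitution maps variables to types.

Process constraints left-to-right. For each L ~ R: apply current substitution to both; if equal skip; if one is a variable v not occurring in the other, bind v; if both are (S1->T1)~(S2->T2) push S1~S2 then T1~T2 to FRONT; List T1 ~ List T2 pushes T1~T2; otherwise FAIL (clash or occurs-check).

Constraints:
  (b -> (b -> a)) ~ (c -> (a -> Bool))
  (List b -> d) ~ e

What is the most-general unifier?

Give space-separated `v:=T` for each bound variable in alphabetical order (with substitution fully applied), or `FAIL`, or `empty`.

step 1: unify (b -> (b -> a)) ~ (c -> (a -> Bool))  [subst: {-} | 1 pending]
  -> decompose arrow: push b~c, (b -> a)~(a -> Bool)
step 2: unify b ~ c  [subst: {-} | 2 pending]
  bind b := c
step 3: unify (c -> a) ~ (a -> Bool)  [subst: {b:=c} | 1 pending]
  -> decompose arrow: push c~a, a~Bool
step 4: unify c ~ a  [subst: {b:=c} | 2 pending]
  bind c := a
step 5: unify a ~ Bool  [subst: {b:=c, c:=a} | 1 pending]
  bind a := Bool
step 6: unify (List Bool -> d) ~ e  [subst: {b:=c, c:=a, a:=Bool} | 0 pending]
  bind e := (List Bool -> d)

Answer: a:=Bool b:=Bool c:=Bool e:=(List Bool -> d)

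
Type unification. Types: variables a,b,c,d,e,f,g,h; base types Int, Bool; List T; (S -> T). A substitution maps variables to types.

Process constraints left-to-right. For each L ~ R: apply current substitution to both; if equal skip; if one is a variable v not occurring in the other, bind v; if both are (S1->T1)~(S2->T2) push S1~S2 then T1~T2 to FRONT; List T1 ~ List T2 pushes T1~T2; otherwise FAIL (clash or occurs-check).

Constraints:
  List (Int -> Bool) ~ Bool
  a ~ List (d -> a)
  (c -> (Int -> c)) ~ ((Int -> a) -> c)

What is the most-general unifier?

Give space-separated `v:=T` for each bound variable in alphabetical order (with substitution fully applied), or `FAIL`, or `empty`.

step 1: unify List (Int -> Bool) ~ Bool  [subst: {-} | 2 pending]
  clash: List (Int -> Bool) vs Bool

Answer: FAIL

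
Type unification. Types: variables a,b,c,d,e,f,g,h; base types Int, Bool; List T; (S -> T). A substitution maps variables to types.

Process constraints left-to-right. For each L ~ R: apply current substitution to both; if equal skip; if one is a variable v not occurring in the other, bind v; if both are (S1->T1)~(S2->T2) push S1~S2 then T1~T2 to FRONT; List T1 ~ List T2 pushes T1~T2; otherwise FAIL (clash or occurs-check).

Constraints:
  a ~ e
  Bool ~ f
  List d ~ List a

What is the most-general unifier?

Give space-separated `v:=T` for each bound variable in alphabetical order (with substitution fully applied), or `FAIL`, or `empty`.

step 1: unify a ~ e  [subst: {-} | 2 pending]
  bind a := e
step 2: unify Bool ~ f  [subst: {a:=e} | 1 pending]
  bind f := Bool
step 3: unify List d ~ List e  [subst: {a:=e, f:=Bool} | 0 pending]
  -> decompose List: push d~e
step 4: unify d ~ e  [subst: {a:=e, f:=Bool} | 0 pending]
  bind d := e

Answer: a:=e d:=e f:=Bool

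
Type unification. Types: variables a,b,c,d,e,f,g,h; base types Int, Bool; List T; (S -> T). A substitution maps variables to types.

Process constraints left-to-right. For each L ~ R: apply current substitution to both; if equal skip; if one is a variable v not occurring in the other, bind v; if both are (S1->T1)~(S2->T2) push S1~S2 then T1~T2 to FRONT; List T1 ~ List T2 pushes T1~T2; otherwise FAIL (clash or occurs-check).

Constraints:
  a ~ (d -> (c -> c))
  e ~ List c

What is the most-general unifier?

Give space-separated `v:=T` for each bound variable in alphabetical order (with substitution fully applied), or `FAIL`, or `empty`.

step 1: unify a ~ (d -> (c -> c))  [subst: {-} | 1 pending]
  bind a := (d -> (c -> c))
step 2: unify e ~ List c  [subst: {a:=(d -> (c -> c))} | 0 pending]
  bind e := List c

Answer: a:=(d -> (c -> c)) e:=List c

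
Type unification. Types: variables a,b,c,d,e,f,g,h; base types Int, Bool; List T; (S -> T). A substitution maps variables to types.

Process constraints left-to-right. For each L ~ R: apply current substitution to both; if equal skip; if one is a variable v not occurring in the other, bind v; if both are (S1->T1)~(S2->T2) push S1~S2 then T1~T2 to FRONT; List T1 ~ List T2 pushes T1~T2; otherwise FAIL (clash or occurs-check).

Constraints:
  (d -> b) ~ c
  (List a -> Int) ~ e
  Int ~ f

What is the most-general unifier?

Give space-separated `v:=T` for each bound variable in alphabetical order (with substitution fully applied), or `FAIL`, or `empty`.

step 1: unify (d -> b) ~ c  [subst: {-} | 2 pending]
  bind c := (d -> b)
step 2: unify (List a -> Int) ~ e  [subst: {c:=(d -> b)} | 1 pending]
  bind e := (List a -> Int)
step 3: unify Int ~ f  [subst: {c:=(d -> b), e:=(List a -> Int)} | 0 pending]
  bind f := Int

Answer: c:=(d -> b) e:=(List a -> Int) f:=Int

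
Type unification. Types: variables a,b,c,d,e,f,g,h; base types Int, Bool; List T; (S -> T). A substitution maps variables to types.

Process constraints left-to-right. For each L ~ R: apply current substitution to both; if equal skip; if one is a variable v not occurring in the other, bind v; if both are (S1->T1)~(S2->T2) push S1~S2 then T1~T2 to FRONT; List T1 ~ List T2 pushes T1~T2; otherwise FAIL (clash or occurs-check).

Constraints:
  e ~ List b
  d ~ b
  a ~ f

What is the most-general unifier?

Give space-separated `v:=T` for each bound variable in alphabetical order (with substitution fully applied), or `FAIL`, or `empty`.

step 1: unify e ~ List b  [subst: {-} | 2 pending]
  bind e := List b
step 2: unify d ~ b  [subst: {e:=List b} | 1 pending]
  bind d := b
step 3: unify a ~ f  [subst: {e:=List b, d:=b} | 0 pending]
  bind a := f

Answer: a:=f d:=b e:=List b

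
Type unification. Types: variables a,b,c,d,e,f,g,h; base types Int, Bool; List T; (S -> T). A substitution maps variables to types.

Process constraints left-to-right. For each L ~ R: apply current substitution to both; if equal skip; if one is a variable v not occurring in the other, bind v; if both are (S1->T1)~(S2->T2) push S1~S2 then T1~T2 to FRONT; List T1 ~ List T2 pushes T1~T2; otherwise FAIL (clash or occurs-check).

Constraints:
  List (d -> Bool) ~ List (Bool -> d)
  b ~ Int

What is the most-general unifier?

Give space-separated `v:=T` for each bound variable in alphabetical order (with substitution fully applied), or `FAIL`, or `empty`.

step 1: unify List (d -> Bool) ~ List (Bool -> d)  [subst: {-} | 1 pending]
  -> decompose List: push (d -> Bool)~(Bool -> d)
step 2: unify (d -> Bool) ~ (Bool -> d)  [subst: {-} | 1 pending]
  -> decompose arrow: push d~Bool, Bool~d
step 3: unify d ~ Bool  [subst: {-} | 2 pending]
  bind d := Bool
step 4: unify Bool ~ Bool  [subst: {d:=Bool} | 1 pending]
  -> identical, skip
step 5: unify b ~ Int  [subst: {d:=Bool} | 0 pending]
  bind b := Int

Answer: b:=Int d:=Bool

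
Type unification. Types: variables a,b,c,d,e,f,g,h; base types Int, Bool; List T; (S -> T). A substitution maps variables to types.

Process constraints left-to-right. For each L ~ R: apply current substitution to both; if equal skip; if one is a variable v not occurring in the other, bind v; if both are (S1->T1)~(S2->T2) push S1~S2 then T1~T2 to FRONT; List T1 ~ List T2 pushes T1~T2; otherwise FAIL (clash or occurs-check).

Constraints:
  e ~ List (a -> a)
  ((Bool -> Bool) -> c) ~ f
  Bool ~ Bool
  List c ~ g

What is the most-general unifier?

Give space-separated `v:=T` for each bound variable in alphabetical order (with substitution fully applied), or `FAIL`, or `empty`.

step 1: unify e ~ List (a -> a)  [subst: {-} | 3 pending]
  bind e := List (a -> a)
step 2: unify ((Bool -> Bool) -> c) ~ f  [subst: {e:=List (a -> a)} | 2 pending]
  bind f := ((Bool -> Bool) -> c)
step 3: unify Bool ~ Bool  [subst: {e:=List (a -> a), f:=((Bool -> Bool) -> c)} | 1 pending]
  -> identical, skip
step 4: unify List c ~ g  [subst: {e:=List (a -> a), f:=((Bool -> Bool) -> c)} | 0 pending]
  bind g := List c

Answer: e:=List (a -> a) f:=((Bool -> Bool) -> c) g:=List c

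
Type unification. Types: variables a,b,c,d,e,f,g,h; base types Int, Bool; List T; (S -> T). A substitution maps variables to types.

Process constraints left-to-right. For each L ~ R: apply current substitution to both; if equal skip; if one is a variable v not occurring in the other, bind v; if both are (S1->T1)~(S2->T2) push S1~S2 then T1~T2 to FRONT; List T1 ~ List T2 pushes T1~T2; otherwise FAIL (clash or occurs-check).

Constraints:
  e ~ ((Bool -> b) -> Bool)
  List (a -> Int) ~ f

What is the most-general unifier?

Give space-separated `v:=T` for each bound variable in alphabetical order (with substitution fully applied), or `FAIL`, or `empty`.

step 1: unify e ~ ((Bool -> b) -> Bool)  [subst: {-} | 1 pending]
  bind e := ((Bool -> b) -> Bool)
step 2: unify List (a -> Int) ~ f  [subst: {e:=((Bool -> b) -> Bool)} | 0 pending]
  bind f := List (a -> Int)

Answer: e:=((Bool -> b) -> Bool) f:=List (a -> Int)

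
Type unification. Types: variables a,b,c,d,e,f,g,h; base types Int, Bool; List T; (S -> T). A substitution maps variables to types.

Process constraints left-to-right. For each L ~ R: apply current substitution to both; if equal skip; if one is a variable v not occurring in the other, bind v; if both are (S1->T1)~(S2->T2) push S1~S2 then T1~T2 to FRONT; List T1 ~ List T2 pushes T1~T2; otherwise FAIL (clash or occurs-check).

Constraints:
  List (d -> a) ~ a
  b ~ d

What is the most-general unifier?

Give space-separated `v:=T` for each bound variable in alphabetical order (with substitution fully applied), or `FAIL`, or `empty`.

step 1: unify List (d -> a) ~ a  [subst: {-} | 1 pending]
  occurs-check fail

Answer: FAIL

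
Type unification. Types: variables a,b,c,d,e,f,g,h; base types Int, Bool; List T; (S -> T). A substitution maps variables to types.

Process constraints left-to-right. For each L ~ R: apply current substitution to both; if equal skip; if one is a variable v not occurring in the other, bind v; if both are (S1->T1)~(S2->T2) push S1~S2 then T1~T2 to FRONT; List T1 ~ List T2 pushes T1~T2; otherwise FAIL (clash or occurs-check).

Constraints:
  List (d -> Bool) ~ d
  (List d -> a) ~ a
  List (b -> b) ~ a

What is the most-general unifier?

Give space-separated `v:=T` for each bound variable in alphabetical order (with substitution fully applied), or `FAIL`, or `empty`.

step 1: unify List (d -> Bool) ~ d  [subst: {-} | 2 pending]
  occurs-check fail

Answer: FAIL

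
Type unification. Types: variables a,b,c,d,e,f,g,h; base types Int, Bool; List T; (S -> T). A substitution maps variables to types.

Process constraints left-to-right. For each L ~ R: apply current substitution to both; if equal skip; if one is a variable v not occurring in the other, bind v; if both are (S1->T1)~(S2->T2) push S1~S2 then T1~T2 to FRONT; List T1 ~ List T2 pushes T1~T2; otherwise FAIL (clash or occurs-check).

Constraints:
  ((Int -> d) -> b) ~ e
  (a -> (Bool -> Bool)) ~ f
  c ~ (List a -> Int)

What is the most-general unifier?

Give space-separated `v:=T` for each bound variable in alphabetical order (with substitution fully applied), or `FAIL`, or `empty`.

Answer: c:=(List a -> Int) e:=((Int -> d) -> b) f:=(a -> (Bool -> Bool))

Derivation:
step 1: unify ((Int -> d) -> b) ~ e  [subst: {-} | 2 pending]
  bind e := ((Int -> d) -> b)
step 2: unify (a -> (Bool -> Bool)) ~ f  [subst: {e:=((Int -> d) -> b)} | 1 pending]
  bind f := (a -> (Bool -> Bool))
step 3: unify c ~ (List a -> Int)  [subst: {e:=((Int -> d) -> b), f:=(a -> (Bool -> Bool))} | 0 pending]
  bind c := (List a -> Int)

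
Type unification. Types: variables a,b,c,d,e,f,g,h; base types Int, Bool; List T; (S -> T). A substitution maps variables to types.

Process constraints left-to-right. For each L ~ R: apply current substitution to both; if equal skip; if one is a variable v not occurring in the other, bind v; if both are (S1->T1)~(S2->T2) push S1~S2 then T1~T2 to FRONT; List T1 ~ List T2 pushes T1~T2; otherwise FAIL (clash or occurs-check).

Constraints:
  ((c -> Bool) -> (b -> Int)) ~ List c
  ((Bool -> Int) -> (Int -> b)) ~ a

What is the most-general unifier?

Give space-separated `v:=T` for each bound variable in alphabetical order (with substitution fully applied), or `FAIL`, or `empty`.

step 1: unify ((c -> Bool) -> (b -> Int)) ~ List c  [subst: {-} | 1 pending]
  clash: ((c -> Bool) -> (b -> Int)) vs List c

Answer: FAIL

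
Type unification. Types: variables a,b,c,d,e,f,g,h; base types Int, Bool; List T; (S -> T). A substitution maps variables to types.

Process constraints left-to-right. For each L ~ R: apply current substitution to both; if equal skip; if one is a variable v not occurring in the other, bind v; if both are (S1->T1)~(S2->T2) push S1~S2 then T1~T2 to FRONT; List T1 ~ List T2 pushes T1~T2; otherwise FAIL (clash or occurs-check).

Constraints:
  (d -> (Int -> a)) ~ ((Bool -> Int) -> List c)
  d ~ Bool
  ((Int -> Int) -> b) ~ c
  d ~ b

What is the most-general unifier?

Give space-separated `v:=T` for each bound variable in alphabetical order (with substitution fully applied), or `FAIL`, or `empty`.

step 1: unify (d -> (Int -> a)) ~ ((Bool -> Int) -> List c)  [subst: {-} | 3 pending]
  -> decompose arrow: push d~(Bool -> Int), (Int -> a)~List c
step 2: unify d ~ (Bool -> Int)  [subst: {-} | 4 pending]
  bind d := (Bool -> Int)
step 3: unify (Int -> a) ~ List c  [subst: {d:=(Bool -> Int)} | 3 pending]
  clash: (Int -> a) vs List c

Answer: FAIL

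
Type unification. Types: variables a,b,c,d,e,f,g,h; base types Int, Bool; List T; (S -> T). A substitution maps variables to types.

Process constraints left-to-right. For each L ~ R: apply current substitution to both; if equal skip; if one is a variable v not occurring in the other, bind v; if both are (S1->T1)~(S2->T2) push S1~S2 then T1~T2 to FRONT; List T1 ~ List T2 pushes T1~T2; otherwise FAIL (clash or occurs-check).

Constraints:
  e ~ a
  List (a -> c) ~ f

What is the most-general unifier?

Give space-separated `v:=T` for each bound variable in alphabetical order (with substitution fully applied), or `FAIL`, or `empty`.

Answer: e:=a f:=List (a -> c)

Derivation:
step 1: unify e ~ a  [subst: {-} | 1 pending]
  bind e := a
step 2: unify List (a -> c) ~ f  [subst: {e:=a} | 0 pending]
  bind f := List (a -> c)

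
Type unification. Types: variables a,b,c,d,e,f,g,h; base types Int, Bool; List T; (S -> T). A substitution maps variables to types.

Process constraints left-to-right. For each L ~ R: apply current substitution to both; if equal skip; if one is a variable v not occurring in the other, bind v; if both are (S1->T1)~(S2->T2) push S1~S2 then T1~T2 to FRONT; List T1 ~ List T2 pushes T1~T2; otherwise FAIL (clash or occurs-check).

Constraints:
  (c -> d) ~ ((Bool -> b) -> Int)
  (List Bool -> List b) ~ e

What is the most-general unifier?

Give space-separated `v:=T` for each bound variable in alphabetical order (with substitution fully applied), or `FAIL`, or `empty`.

step 1: unify (c -> d) ~ ((Bool -> b) -> Int)  [subst: {-} | 1 pending]
  -> decompose arrow: push c~(Bool -> b), d~Int
step 2: unify c ~ (Bool -> b)  [subst: {-} | 2 pending]
  bind c := (Bool -> b)
step 3: unify d ~ Int  [subst: {c:=(Bool -> b)} | 1 pending]
  bind d := Int
step 4: unify (List Bool -> List b) ~ e  [subst: {c:=(Bool -> b), d:=Int} | 0 pending]
  bind e := (List Bool -> List b)

Answer: c:=(Bool -> b) d:=Int e:=(List Bool -> List b)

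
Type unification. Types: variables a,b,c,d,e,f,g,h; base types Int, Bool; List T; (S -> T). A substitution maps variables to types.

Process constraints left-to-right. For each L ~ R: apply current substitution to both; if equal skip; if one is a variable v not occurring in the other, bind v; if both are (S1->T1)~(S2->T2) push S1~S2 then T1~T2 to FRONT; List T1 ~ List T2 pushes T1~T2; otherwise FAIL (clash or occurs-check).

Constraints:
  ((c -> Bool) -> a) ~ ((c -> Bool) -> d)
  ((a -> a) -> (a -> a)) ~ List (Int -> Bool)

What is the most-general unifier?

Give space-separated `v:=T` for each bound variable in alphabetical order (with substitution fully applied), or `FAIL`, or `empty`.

Answer: FAIL

Derivation:
step 1: unify ((c -> Bool) -> a) ~ ((c -> Bool) -> d)  [subst: {-} | 1 pending]
  -> decompose arrow: push (c -> Bool)~(c -> Bool), a~d
step 2: unify (c -> Bool) ~ (c -> Bool)  [subst: {-} | 2 pending]
  -> identical, skip
step 3: unify a ~ d  [subst: {-} | 1 pending]
  bind a := d
step 4: unify ((d -> d) -> (d -> d)) ~ List (Int -> Bool)  [subst: {a:=d} | 0 pending]
  clash: ((d -> d) -> (d -> d)) vs List (Int -> Bool)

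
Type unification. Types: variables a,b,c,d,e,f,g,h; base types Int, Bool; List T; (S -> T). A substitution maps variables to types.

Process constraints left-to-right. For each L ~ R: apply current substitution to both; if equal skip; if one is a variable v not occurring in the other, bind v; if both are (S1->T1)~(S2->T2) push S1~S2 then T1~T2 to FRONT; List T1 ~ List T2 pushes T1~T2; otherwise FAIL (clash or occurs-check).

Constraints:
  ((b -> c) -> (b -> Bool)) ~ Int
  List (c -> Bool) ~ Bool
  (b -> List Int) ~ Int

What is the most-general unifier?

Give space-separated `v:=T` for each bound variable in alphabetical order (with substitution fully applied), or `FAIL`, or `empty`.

Answer: FAIL

Derivation:
step 1: unify ((b -> c) -> (b -> Bool)) ~ Int  [subst: {-} | 2 pending]
  clash: ((b -> c) -> (b -> Bool)) vs Int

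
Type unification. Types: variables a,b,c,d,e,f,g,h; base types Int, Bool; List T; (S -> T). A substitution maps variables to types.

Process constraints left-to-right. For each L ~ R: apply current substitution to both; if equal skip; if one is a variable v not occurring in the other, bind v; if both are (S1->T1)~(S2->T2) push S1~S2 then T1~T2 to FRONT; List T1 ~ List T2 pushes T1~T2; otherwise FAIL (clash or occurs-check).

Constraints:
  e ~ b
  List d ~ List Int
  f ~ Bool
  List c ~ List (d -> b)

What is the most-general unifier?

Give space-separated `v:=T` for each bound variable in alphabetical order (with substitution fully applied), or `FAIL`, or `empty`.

step 1: unify e ~ b  [subst: {-} | 3 pending]
  bind e := b
step 2: unify List d ~ List Int  [subst: {e:=b} | 2 pending]
  -> decompose List: push d~Int
step 3: unify d ~ Int  [subst: {e:=b} | 2 pending]
  bind d := Int
step 4: unify f ~ Bool  [subst: {e:=b, d:=Int} | 1 pending]
  bind f := Bool
step 5: unify List c ~ List (Int -> b)  [subst: {e:=b, d:=Int, f:=Bool} | 0 pending]
  -> decompose List: push c~(Int -> b)
step 6: unify c ~ (Int -> b)  [subst: {e:=b, d:=Int, f:=Bool} | 0 pending]
  bind c := (Int -> b)

Answer: c:=(Int -> b) d:=Int e:=b f:=Bool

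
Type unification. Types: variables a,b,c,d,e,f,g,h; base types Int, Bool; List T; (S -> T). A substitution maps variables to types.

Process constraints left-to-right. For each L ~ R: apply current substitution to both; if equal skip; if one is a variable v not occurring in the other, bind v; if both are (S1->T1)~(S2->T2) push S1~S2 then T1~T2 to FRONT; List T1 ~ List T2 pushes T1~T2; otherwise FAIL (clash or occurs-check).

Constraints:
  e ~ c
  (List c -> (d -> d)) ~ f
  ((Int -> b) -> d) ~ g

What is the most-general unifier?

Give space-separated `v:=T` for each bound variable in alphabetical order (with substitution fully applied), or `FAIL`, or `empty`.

step 1: unify e ~ c  [subst: {-} | 2 pending]
  bind e := c
step 2: unify (List c -> (d -> d)) ~ f  [subst: {e:=c} | 1 pending]
  bind f := (List c -> (d -> d))
step 3: unify ((Int -> b) -> d) ~ g  [subst: {e:=c, f:=(List c -> (d -> d))} | 0 pending]
  bind g := ((Int -> b) -> d)

Answer: e:=c f:=(List c -> (d -> d)) g:=((Int -> b) -> d)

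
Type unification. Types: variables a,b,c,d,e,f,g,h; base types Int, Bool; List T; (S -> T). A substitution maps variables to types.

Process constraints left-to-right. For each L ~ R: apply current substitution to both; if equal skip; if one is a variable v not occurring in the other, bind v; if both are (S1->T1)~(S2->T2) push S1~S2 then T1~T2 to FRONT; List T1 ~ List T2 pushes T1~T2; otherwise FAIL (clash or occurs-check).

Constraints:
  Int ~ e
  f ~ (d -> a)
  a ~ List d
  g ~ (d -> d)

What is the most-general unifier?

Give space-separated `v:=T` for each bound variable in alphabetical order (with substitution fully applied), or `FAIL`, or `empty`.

step 1: unify Int ~ e  [subst: {-} | 3 pending]
  bind e := Int
step 2: unify f ~ (d -> a)  [subst: {e:=Int} | 2 pending]
  bind f := (d -> a)
step 3: unify a ~ List d  [subst: {e:=Int, f:=(d -> a)} | 1 pending]
  bind a := List d
step 4: unify g ~ (d -> d)  [subst: {e:=Int, f:=(d -> a), a:=List d} | 0 pending]
  bind g := (d -> d)

Answer: a:=List d e:=Int f:=(d -> List d) g:=(d -> d)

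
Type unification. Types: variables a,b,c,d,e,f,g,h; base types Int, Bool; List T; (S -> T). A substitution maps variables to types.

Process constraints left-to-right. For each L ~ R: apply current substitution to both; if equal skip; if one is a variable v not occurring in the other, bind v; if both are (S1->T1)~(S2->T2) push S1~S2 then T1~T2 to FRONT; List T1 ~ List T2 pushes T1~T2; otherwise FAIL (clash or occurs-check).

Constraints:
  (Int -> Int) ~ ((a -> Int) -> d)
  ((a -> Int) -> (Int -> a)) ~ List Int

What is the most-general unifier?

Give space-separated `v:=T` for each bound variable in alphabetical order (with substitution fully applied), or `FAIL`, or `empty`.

step 1: unify (Int -> Int) ~ ((a -> Int) -> d)  [subst: {-} | 1 pending]
  -> decompose arrow: push Int~(a -> Int), Int~d
step 2: unify Int ~ (a -> Int)  [subst: {-} | 2 pending]
  clash: Int vs (a -> Int)

Answer: FAIL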